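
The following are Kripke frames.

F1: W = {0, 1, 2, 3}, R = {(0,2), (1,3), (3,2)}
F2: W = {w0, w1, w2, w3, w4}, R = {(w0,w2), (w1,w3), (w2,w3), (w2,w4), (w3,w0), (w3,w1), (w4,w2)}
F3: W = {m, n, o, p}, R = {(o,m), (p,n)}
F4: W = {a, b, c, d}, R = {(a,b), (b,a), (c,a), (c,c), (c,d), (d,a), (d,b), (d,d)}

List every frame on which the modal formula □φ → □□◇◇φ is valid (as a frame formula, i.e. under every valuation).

F3

Frame correspondent (Sahlqvist): ∀x ∀z (xR²z → ∃w (xRw ∧ zR²w)) — i.e. a generalized confluence (Geach) condition.
F1: fails — 1R²2 but no w with 1Rw and 2R²w.
F2: fails — w0R²w4 but no w with w0Rw and w4R²w.
F3: satisfies the condition.
F4: fails — aR²a but no w with aRw and aR²w.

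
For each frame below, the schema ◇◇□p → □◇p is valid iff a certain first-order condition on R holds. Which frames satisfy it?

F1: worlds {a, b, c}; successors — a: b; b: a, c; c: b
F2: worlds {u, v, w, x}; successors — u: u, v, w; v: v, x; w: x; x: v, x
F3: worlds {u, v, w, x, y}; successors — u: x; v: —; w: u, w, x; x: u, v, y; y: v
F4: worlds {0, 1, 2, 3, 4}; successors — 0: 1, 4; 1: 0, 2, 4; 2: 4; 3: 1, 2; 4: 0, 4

This is the axiom for a generalized confluence (Geach) condition; its first-order frame correspondent is ∀x ∀y ∀z ((xR²y ∧ xRz) → ∃w (yRw ∧ zRw)).
F1: fails — aR²a, aRb but no w with aRw and bRw.
F2: fails — uR²u, uRw but no t with uRt and wRt.
F3: fails — uR²u, uRx but no t with uRt and xRt.
F4: satisfies the condition.

F4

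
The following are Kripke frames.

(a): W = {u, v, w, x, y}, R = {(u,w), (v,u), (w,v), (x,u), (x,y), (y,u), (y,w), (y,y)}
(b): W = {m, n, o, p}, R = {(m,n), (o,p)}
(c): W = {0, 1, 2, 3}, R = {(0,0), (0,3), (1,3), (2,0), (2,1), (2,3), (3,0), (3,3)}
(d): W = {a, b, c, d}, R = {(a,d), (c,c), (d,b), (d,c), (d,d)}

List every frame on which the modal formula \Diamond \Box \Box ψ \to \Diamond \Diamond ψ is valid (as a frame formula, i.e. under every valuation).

This is the axiom for a generalized confluence (Geach) condition; its first-order frame correspondent is \forall x \forall y (xRy \to \exists w (y R^2 w \wedge x R^2 w)).
(a): fails — uRw but no t with wR²t and uR²t.
(b): fails — mRn but no w with nR²w and mR²w.
(c): holds.
(d): fails — dRb but no w with bR²w and dR²w.

(c)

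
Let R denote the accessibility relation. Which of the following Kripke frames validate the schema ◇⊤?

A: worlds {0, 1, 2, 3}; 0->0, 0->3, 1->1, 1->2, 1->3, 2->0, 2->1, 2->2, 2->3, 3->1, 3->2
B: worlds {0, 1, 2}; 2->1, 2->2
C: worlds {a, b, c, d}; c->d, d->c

The schema corresponds to seriality: ∀x ∃y Rxy.
A: satisfies the condition.
B: fails — world 0 has no successor.
C: fails — world a has no successor.
Valid on: A.

A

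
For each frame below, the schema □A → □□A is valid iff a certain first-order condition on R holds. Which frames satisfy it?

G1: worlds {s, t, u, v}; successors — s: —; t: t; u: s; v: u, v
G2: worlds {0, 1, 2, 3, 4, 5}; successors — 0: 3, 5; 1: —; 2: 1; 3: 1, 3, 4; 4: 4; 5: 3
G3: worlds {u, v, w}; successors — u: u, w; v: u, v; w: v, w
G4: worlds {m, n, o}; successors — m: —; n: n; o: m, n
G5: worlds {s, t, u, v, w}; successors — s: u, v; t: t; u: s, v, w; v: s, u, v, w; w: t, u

Frame correspondent (Sahlqvist): ∀x ∀y ∀z (Rxy ∧ Ryz → Rxz) — i.e. transitivity.
G1: fails — Rvu and Rus but not Rvs.
G2: fails — R53 and R34 but not R54.
G3: fails — Ruw and Rwv but not Ruv.
G4: ✓.
G5: fails — Ruv and Rvu but not Ruu.

G4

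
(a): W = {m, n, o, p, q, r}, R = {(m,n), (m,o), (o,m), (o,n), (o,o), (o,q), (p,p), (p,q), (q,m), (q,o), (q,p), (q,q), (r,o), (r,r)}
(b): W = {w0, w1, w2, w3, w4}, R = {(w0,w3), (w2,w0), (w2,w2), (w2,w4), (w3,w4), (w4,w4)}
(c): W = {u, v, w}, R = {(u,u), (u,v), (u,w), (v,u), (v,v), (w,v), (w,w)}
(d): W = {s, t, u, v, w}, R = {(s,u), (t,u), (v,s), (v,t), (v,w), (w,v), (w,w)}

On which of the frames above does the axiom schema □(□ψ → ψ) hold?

This is the axiom for shift-reflexivity; its first-order frame correspondent is ∀x ∀y (Rxy → Ryy).
(a): fails — Rom but not Rmm.
(b): fails — Rw0w3 but not Rw3w3.
(c): holds.
(d): fails — Rvt but not Rtt.

(c)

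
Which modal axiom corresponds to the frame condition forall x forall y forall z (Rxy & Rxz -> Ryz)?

A defining formula is ◇p → □◇p (the 5 axiom).
Suppose ◇p→□◇p is valid. Take Rxy, Rxz and set V(p)={y}. Then ◇p at x, so □◇p at x, so ◇p at z, so some w with Rzw has p; w=y, i.e. Rzy. By symmetry of the argument, Ryz.

◇p → □◇p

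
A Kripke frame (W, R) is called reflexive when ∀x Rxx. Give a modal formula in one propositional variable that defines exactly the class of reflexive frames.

This is reflexivity; the standard corresponding axiom is T: □ψ → ψ.
Suppose □ψ→ψ is valid. At any x set V(ψ)={w : Rxw}. Then □ψ holds at x, so ψ holds at x, i.e. Rxx.

□ψ → ψ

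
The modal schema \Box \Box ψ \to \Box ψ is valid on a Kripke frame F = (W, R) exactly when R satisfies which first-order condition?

Suppose □□ψ→□ψ is valid. Take Rxy and set V(ψ)={w : xR²w}. Then □□ψ at x, so □ψ at x, so ψ at y, i.e. ∃z(Rxz∧Rzy).
Conversely, any frame satisfying \forall x \forall y (Rxy \to \exists z (Rxz \wedge Rzy)) validates the schema.
Frame condition: \forall x \forall y (Rxy \to \exists z (Rxz \wedge Rzy)).

Density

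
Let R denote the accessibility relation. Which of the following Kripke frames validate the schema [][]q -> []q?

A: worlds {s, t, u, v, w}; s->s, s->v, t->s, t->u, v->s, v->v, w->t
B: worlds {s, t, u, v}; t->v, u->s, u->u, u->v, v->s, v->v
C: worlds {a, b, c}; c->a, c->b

Frame correspondent (Sahlqvist): forall x forall y (Rxy -> exists z (Rxz & Rzy)) — i.e. density.
A: fails — Rwt but no z with Rwz and Rzt.
B: holds.
C: fails — Rca but no z with Rcz and Rza.
Valid on: B.

B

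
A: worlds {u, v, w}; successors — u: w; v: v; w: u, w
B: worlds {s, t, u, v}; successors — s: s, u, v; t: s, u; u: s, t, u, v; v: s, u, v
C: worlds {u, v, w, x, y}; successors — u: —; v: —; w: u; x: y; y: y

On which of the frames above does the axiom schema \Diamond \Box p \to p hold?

The schema corresponds to symmetry: \forall x \forall y (Rxy \to Ryx).
A: holds.
B: fails — Rts but not Rst.
C: fails — Rxy but not Ryx.
Valid on: A.

A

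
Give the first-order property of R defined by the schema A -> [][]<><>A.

forall x forall z (x R^2 z -> exists w (x = w & z R^2 w))

This is a Sahlqvist (Geach-type) schema ◇^0□^0A → □^2◇^2A.
Minimal-valuation argument: fix x; take any y with xR^0y and any z with xR^2z. Set V(A) to the set of worlds R-reachable from y in exactly 0 steps. Then □^0A holds at y, so the antecedent holds at x; validity forces ◇^2A at z, giving a w with zR^2w and yR^0w.
First-order correspondent: forall x forall z (x R^2 z -> exists w (x = w & z R^2 w)).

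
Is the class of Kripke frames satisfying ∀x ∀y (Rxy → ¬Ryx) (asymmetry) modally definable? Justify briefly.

Any modally definable frame class is closed under surjective bounded morphisms.
The 4-cycle (worlds s,t,u,v with s→t→u→v→s) is asymmetric. Mapping every world to a single reflexive point • is a surjective bounded morphism, and the reflexive point is not asymmetric (R•• but asymmetry requires ¬R••).
So no modal formula (or set of formulas) defines exactly the asymmetric frames.

Not modally definable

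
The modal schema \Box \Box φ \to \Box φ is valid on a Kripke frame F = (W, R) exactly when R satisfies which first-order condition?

density

Suppose □□φ→□φ is valid. Take Rxy and set V(φ)={w : xR²w}. Then □□φ at x, so □φ at x, so φ at y, i.e. ∃z(Rxz∧Rzy).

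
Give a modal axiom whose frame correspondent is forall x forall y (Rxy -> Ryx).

ψ → □◇ψ

This is symmetry; the standard corresponding axiom is B: ψ → □◇ψ.
Suppose ψ→□◇ψ is valid. Take Rxy and set V(ψ)={x}. Then ψ at x, so □◇ψ at x, so ◇ψ at y, so some z with Ryz has ψ; z=x, i.e. Ryx.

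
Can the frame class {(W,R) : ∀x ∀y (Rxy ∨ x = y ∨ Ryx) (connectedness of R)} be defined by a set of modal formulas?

Not definable by any modal formula

If a class were modally definable it would be closed under disjoint unions (Goldblatt–Thomason).
Take 3 disjoint single-world reflexive frames: each is trivially connected, but their disjoint union has 3 worlds with no edge between distinct components, so it is not connected.
So the class is not modally definable.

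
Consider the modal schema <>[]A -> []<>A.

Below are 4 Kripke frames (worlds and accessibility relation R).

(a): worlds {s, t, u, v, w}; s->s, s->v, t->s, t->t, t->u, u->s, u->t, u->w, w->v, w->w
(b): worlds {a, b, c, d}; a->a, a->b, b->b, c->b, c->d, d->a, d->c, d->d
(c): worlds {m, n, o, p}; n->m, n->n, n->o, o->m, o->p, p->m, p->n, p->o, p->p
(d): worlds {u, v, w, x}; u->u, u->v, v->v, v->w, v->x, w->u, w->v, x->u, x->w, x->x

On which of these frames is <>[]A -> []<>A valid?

(d)

Frame correspondent (Sahlqvist): forall x forall y forall z (Rxy & Rxz -> exists w (Ryw & Rzw)) — i.e. convergence.
(a): fails — Rsv and Rsv but v and v have no common successor.
(b): fails — Rcd and Rcb but d and b have no common successor.
(c): fails — Rnn and Rnm but n and m have no common successor.
(d): holds.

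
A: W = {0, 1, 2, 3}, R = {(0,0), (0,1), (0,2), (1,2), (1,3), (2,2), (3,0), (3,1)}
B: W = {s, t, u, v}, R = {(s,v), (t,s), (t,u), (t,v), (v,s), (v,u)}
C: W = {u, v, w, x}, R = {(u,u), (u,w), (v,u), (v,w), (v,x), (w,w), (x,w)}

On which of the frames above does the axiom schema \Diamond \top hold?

Frame correspondent (Sahlqvist): \forall x \exists y Rxy — i.e. seriality.
A: holds.
B: fails — world u has no successor.
C: holds.
Valid on: A, C.

A, C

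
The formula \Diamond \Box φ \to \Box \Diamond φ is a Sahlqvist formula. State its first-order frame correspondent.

Suppose ◇□φ→□◇φ is valid. Take Rxy, Rxz and set V(φ)={w : Ryw}. Then □φ at y so ◇□φ at x, so □◇φ at x, so ◇φ at z, giving w with Rzw and Ryw.
Conversely, on a frame with convergence the schema holds at every world under every valuation.
So the correspondent is convergence.

convergence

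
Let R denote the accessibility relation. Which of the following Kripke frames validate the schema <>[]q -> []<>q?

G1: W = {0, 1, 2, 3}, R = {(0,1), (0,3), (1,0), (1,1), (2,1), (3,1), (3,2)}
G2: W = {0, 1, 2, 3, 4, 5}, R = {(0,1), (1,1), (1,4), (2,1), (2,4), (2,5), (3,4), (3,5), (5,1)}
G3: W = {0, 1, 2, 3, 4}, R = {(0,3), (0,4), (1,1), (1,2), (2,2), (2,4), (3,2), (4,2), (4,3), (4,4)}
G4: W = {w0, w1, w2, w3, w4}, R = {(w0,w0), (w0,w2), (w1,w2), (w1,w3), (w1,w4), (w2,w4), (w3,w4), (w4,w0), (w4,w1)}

Frame correspondent (Sahlqvist): forall x forall y forall z (Rxy & Rxz -> exists w (Ryw & Rzw)) — i.e. convergence.
G1: condition met.
G2: fails — R11 and R14 but 1 and 4 have no common successor.
G3: condition met.
G4: fails — Rw0w2 and Rw0w0 but w2 and w0 have no common successor.

G1, G3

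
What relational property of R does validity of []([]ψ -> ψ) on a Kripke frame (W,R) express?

Suppose □(□ψ→ψ) is valid. Take Rxy and set V(ψ)={w : Ryw}. Then at y, □ψ holds; since □(□ψ→ψ) at x, □ψ→ψ at y, so ψ at y, i.e. Ryy.

Shift-reflexivity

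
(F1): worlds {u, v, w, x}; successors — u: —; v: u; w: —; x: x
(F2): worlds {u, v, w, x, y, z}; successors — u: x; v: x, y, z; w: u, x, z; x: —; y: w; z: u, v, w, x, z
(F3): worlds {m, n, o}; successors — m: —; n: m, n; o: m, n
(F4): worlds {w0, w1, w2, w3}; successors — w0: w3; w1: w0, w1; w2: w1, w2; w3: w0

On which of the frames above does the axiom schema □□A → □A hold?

(F3)

Frame correspondent (Sahlqvist): ∀x ∀y (Rxy → ∃z (Rxz ∧ Rzy)) — i.e. density.
(F1): fails — Rvu but no z with Rvz and Rzu.
(F2): fails — Ryw but no t with Ryt and Rtw.
(F3): holds.
(F4): fails — Rw3w0 but no z with Rw3z and Rzw0.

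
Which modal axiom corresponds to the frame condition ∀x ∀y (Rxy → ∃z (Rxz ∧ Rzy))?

The condition is density. The C4 schema □□p → □p defines it.

□□p → □p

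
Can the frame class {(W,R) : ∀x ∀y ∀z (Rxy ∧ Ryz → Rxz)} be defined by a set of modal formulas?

Yes: it is transitivity, defined by the 4 schema □r → □□r.
Suppose □r→□□r is valid. Take Rxy, Ryz and set V(r)={w : Rxw}. Then □r at x, so □□r at x, so □r at y, so r at z, i.e. Rxz.

Yes, by □r → □□r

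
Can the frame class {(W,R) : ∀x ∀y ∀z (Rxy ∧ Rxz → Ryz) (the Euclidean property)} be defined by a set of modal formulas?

The condition is the Euclidean property. A defining modal formula is ◇q → □◇q.

Definable; ◇q → □◇q defines it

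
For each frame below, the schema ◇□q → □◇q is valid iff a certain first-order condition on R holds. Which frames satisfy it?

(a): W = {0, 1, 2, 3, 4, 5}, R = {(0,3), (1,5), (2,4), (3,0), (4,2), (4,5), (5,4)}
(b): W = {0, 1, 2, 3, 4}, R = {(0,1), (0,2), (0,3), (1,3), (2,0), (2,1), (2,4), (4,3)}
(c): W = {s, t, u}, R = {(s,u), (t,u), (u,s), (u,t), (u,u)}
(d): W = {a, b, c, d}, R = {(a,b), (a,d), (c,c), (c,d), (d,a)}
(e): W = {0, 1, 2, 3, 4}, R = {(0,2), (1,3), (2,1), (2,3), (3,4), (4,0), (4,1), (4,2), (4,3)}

(a), (c)

Frame correspondent (Sahlqvist): ∀x ∀y ∀z (Rxy ∧ Rxz → ∃w (Ryw ∧ Rzw)) — i.e. convergence.
(a): condition met.
(b): fails — R02 and R01 but 2 and 1 have no common successor.
(c): condition met.
(d): fails — Rab and Rab but b and b have no common successor.
(e): fails — R23 and R21 but 3 and 1 have no common successor.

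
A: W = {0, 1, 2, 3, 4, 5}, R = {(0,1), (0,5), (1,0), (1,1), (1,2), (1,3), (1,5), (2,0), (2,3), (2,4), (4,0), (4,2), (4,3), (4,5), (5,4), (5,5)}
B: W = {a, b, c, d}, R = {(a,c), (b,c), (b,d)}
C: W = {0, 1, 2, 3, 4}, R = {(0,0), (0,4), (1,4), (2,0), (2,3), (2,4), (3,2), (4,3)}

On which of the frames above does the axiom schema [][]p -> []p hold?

none

This is the axiom for density; its first-order frame correspondent is forall x forall y (Rxy -> exists z (Rxz & Rzy)).
A: fails — R24 but no z with R2z and Rz4.
B: fails — Rac but no z with Raz and Rzc.
C: fails — R32 but no z with R3z and Rz2.
Valid on no frame.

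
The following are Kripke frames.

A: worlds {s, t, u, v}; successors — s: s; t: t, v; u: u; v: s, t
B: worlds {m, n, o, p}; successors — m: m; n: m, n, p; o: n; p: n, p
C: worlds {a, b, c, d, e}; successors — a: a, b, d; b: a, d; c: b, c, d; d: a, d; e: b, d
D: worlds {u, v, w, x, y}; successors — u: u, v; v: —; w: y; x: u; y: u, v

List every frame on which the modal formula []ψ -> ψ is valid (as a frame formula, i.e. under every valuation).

none

This is the axiom for reflexivity; its first-order frame correspondent is forall x Rxx.
A: fails — world v does not see itself.
B: fails — world o does not see itself.
C: fails — world b does not see itself.
D: fails — world v does not see itself.
Valid on no frame.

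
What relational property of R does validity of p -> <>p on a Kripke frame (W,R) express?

This is a form of the T axiom.
It corresponds to reflexivity: forall x Rxx.

Reflexivity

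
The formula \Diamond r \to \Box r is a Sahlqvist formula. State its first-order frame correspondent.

partial functionality

Suppose ◇r→□r is valid. Take Rxy, Rxz and set V(r)={y}. Then ◇r at x, so □r at x, so r at z, i.e. z=y.
The converse is a direct semantic check.
So the correspondent is partial functionality.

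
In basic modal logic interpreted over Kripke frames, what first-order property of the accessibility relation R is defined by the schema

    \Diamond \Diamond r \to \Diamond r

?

transitivity: \forall x \forall y \forall z (Rxy \wedge Ryz \to Rxz)

This is frame-equivalent to □r → □□r (substitute ¬r for r and contrapose).
Suppose □r→□□r is valid. Take Rxy, Ryz and set V(r)={w : Rxw}. Then □r at x, so □□r at x, so □r at y, so r at z, i.e. Rxz.
The converse is a direct semantic check.
So the correspondent is transitivity.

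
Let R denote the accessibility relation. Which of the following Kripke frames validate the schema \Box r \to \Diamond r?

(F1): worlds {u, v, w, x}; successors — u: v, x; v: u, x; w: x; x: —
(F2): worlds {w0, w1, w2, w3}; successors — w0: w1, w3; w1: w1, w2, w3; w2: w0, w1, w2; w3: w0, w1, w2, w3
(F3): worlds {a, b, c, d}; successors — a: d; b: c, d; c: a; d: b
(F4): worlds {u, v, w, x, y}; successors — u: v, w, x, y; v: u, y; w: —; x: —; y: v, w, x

This is the axiom for seriality; its first-order frame correspondent is \forall x \exists y Rxy.
(F1): fails — world x has no successor.
(F2): ✓.
(F3): ✓.
(F4): fails — world w has no successor.

(F2), (F3)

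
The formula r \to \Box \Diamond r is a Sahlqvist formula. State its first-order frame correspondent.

Suppose r→□◇r is valid. Take Rxy and set V(r)={x}. Then r at x, so □◇r at x, so ◇r at y, so some z with Ryz has r; z=x, i.e. Ryx.
Conversely, any frame satisfying \forall x \forall y (Rxy \to Ryx) validates the schema.
Frame condition: \forall x \forall y (Rxy \to Ryx).

Symmetry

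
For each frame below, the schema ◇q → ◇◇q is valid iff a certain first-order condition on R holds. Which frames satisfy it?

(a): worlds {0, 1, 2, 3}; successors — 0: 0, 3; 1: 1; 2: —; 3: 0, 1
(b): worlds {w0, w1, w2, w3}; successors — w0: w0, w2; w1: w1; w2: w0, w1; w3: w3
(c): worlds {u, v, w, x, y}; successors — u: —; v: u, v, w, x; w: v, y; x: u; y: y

The schema corresponds to a generalized confluence (Geach) condition: ∀x ∀y (xRy → ∃w (y = w ∧ xR²w)).
(a): holds.
(b): holds.
(c): fails — xRu but no t with u=t and xR²t.
Valid on: (a), (b).

(a), (b)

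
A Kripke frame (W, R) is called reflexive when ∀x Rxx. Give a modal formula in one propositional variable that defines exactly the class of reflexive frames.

□ψ → ψ

The condition is reflexivity. The T schema □ψ → ψ defines it.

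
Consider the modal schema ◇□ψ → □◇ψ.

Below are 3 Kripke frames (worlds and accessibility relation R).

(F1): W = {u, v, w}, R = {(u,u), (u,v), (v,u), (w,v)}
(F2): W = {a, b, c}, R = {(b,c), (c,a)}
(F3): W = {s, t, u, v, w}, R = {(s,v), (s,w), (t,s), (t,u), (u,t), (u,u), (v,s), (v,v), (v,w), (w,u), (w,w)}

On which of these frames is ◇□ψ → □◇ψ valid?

(F1)

Frame correspondent (Sahlqvist): ∀x ∀y ∀z (Rxy ∧ Rxz → ∃w (Ryw ∧ Rzw)) — i.e. convergence.
(F1): holds.
(F2): fails — Rca and Rca but a and a have no common successor.
(F3): fails — Rts and Rtu but s and u have no common successor.
Valid on: (F1).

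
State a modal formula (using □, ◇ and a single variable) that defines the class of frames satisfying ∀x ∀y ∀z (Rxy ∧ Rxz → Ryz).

This is the Euclidean property; the standard corresponding axiom is 5: ◇r → □◇r.

◇r → □◇r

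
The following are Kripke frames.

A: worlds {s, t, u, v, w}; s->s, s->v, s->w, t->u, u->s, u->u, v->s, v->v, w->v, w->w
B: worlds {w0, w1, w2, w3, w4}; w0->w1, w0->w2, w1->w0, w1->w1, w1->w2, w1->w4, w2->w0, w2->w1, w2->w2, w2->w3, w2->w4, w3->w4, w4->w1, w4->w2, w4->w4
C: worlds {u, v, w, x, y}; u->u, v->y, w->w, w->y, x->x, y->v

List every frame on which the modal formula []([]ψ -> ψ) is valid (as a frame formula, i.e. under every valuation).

A

The schema corresponds to shift-reflexivity: forall x forall y (Rxy -> Ryy).
A: holds.
B: fails — Rw1w0 but not Rw0w0.
C: fails — Rwy but not Ryy.
Valid on: A.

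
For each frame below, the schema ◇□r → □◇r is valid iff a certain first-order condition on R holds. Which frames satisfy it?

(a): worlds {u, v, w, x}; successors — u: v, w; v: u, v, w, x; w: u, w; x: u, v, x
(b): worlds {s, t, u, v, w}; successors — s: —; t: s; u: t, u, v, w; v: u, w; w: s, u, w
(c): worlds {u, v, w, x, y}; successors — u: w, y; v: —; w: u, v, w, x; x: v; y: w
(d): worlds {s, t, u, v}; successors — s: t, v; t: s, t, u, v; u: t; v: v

This is the axiom for convergence; its first-order frame correspondent is ∀x ∀y ∀z (Rxy ∧ Rxz → ∃w (Ryw ∧ Rzw)).
(a): ✓.
(b): fails — Rts and Rts but s and s have no common successor.
(c): fails — Rww and Rwv but w and v have no common successor.
(d): fails — Rtv and Rtu but v and u have no common successor.
Valid on: (a).

(a)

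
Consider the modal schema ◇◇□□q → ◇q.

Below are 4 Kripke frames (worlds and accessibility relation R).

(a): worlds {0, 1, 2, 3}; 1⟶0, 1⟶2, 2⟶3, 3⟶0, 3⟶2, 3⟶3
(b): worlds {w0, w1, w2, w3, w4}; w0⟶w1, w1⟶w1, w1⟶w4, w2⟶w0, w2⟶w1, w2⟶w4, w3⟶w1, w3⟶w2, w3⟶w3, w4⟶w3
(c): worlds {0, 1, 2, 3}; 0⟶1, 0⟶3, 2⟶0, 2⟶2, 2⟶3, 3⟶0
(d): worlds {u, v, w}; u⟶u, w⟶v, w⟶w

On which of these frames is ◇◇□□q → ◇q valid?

(b)

The schema corresponds to a generalized confluence (Geach) condition: ∀x ∀y (xR²y → ∃w (yR²w ∧ xRw)).
(a): fails — 2R²0 but no w with 0R²w and 2Rw.
(b): satisfies the condition.
(c): fails — 0R²0 but no w with 0R²w and 0Rw.
(d): fails — wR²v but no t with vR²t and wRt.
Valid on: (b).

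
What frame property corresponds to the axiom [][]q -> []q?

density: forall x forall y (Rxy -> exists z (Rxz & Rzy))

This is the C4 axiom.
Its frame correspondent is density — forall x forall y (Rxy -> exists z (Rxz & Rzy)).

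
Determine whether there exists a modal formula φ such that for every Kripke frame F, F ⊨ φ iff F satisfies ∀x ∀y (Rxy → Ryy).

Yes: it is shift-reflexivity, defined by the T□ schema □(□r → r).
Suppose □(□r→r) is valid. Take Rxy and set V(r)={w : Ryw}. Then at y, □r holds; since □(□r→r) at x, □r→r at y, so r at y, i.e. Ryy.

Definable; □(□r → r) defines it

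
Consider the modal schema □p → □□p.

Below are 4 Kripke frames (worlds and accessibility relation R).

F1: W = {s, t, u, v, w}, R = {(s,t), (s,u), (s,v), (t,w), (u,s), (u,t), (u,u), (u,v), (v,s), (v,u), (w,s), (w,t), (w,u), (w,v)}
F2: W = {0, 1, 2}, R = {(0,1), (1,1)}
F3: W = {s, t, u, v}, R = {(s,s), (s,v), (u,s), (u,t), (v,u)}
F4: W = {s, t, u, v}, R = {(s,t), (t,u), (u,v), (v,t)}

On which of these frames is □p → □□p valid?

Frame correspondent (Sahlqvist): ∀x ∀y ∀z (Rxy ∧ Ryz → Rxz) — i.e. transitivity.
F1: fails — Rwt and Rtw but not Rww.
F2: holds.
F3: fails — Rus and Rsv but not Ruv.
F4: fails — Rtu and Ruv but not Rtv.
Valid on: F2.

F2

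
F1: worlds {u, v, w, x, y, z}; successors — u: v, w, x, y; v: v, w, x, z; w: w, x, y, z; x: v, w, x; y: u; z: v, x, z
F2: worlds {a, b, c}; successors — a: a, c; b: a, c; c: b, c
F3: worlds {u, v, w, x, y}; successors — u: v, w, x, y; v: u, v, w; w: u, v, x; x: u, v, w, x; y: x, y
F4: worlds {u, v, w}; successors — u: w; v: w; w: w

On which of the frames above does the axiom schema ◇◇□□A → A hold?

F2, F3

The schema corresponds to a generalized confluence (Geach) condition: ∀x ∀y (xR²y → ∃w (yR²w ∧ x = w)).
F1: fails — uR²v but no t with vR²t and u=t.
F2: ✓.
F3: ✓.
F4: fails — uR²w but no t with wR²t and u=t.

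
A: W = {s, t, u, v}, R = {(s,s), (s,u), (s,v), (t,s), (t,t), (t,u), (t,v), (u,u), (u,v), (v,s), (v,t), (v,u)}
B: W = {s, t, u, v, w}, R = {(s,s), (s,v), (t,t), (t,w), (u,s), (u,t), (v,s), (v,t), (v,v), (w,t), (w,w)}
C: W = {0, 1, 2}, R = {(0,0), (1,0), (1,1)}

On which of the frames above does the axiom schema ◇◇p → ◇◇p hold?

This is the axiom for a generalized confluence (Geach) condition; its first-order frame correspondent is ∀x ∀y (xR²y → ∃w (y = w ∧ xR²w)).
A: holds.
B: holds.
C: holds.

A, B, C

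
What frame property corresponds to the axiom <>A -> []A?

partial functionality: forall x forall y forall z (Rxy & Rxz -> y = z)

Suppose ◇A→□A is valid. Take Rxy, Rxz and set V(A)={y}. Then ◇A at x, so □A at x, so A at z, i.e. z=y.
Conversely, on a frame with partial functionality the schema holds at every world under every valuation.
So the correspondent is partial functionality.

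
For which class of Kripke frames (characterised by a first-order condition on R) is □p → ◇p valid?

Suppose □p→◇p is valid. At any x set V(p)=W. Then □p at x, so ◇p at x, so x has a successor.
Conversely, any frame satisfying ∀x ∃y Rxy validates the schema.
Frame condition: ∀x ∃y Rxy.

Seriality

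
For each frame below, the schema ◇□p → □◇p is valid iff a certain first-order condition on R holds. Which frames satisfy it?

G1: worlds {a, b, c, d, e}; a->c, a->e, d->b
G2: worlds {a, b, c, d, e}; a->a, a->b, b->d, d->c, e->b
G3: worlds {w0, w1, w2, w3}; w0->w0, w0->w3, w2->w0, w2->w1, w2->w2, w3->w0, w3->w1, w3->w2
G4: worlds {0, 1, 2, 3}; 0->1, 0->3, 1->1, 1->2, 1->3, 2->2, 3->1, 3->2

G4

This is the axiom for convergence; its first-order frame correspondent is ∀x ∀y ∀z (Rxy ∧ Rxz → ∃w (Ryw ∧ Rzw)).
G1: fails — Rac and Rac but c and c have no common successor.
G2: fails — Rab and Raa but b and a have no common successor.
G3: fails — Rw2w0 and Rw2w1 but w0 and w1 have no common successor.
G4: ✓.
Valid on: G4.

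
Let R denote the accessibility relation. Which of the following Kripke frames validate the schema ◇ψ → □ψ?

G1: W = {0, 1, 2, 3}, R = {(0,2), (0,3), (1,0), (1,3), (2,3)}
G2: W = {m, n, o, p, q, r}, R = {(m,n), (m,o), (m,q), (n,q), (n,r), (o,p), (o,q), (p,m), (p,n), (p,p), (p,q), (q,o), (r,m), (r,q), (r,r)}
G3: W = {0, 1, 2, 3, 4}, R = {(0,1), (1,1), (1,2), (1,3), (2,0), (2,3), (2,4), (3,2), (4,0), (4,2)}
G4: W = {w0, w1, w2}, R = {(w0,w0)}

This is the axiom for partial functionality; its first-order frame correspondent is ∀x ∀y ∀z (Rxy ∧ Rxz → y = z).
G1: fails — 0 sees both 2 and 3.
G2: fails — m sees both n and o.
G3: fails — 1 sees both 1 and 2.
G4: condition met.
Valid on: G4.

G4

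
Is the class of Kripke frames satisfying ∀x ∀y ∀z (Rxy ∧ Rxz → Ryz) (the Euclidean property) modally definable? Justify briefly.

Yes: it is the Euclidean property, defined by the 5 schema ◇q → □◇q.
Suppose ◇q→□◇q is valid. Take Rxy, Rxz and set V(q)={y}. Then ◇q at x, so □◇q at x, so ◇q at z, so some w with Rzw has q; w=y, i.e. Rzy. By symmetry of the argument, Ryz.

Definable; ◇q → □◇q defines it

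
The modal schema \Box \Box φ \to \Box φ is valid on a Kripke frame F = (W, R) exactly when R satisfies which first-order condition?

density: \forall x \forall y (Rxy \to \exists z (Rxz \wedge Rzy))

Suppose □□φ→□φ is valid. Take Rxy and set V(φ)={w : xR²w}. Then □□φ at x, so □φ at x, so φ at y, i.e. ∃z(Rxz∧Rzy).
Conversely, any frame satisfying \forall x \forall y (Rxy \to \exists z (Rxz \wedge Rzy)) validates the schema.
So the correspondent is density.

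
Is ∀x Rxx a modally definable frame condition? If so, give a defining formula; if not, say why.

Yes: it is reflexivity, defined by the T schema □q → q.

Yes — defined by □q → q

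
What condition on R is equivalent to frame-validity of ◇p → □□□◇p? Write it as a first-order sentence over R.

∀x ∀y ∀z ((xRy ∧ xR³z) → ∃w (y = w ∧ zRw))

This is a Sahlqvist (Geach-type) schema ◇^1□^0p → □^3◇^1p.
Minimal-valuation argument: fix x; take any y with xR^1y and any z with xR^3z. Set V(p) to the set of worlds R-reachable from y in exactly 0 steps. Then □^0p holds at y, so the antecedent holds at x; validity forces ◇^1p at z, giving a w with zR^1w and yR^0w.
First-order correspondent: ∀x ∀y ∀z ((xRy ∧ xR³z) → ∃w (y = w ∧ zRw)).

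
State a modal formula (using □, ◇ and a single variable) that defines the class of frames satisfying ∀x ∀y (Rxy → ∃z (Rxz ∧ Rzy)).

A defining formula is □□p → □p (the C4 axiom).
Suppose □□p→□p is valid. Take Rxy and set V(p)={w : xR²w}. Then □□p at x, so □p at x, so p at y, i.e. ∃z(Rxz∧Rzy).

□□p → □p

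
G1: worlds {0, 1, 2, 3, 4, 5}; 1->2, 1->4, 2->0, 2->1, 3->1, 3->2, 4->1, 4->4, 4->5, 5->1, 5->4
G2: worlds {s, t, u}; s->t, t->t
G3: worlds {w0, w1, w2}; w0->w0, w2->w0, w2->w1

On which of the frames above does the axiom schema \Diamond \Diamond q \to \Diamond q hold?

The schema corresponds to a generalized confluence (Geach) condition: \forall x \forall y (x R^2 y \to \exists w (y = w \wedge xRw)).
G1: fails — 1R²0 but no w with 0=w and 1Rw.
G2: holds.
G3: holds.
Valid on: G2, G3.

G2, G3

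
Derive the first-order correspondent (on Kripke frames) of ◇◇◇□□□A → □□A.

This is a Sahlqvist (Geach-type) schema ◇^3□^3A → □^2◇^0A.
First-order correspondent: ∀x ∀y ∀z ((xR³y ∧ xR²z) → ∃w (yR³w ∧ z = w)).

∀x ∀y ∀z ((xR³y ∧ xR²z) → ∃w (yR³w ∧ z = w))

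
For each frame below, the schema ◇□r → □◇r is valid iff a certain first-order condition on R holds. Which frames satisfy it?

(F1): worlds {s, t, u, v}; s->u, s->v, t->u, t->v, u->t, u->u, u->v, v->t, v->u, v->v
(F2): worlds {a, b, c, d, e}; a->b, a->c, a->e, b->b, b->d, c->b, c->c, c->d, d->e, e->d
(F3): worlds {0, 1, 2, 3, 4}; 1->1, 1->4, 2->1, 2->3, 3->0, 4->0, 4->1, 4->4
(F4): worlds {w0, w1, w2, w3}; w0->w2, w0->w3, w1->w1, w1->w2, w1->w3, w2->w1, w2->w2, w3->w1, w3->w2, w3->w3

The schema corresponds to convergence: ∀x ∀y ∀z (Rxy ∧ Rxz → ∃w (Ryw ∧ Rzw)).
(F1): satisfies the condition.
(F2): fails — Rbb and Rbd but b and d have no common successor.
(F3): fails — R23 and R21 but 3 and 1 have no common successor.
(F4): satisfies the condition.
Valid on: (F1), (F4).

(F1), (F4)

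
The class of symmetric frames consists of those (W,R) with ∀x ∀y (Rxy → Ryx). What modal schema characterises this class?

ψ → □◇ψ

This is symmetry; the standard corresponding axiom is B: ψ → □◇ψ.
Suppose ψ→□◇ψ is valid. Take Rxy and set V(ψ)={x}. Then ψ at x, so □◇ψ at x, so ◇ψ at y, so some z with Ryz has ψ; z=x, i.e. Ryx.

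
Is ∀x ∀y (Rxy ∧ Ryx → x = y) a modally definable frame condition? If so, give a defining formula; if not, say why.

No

If a class were modally definable it would be closed under surjective bounded morphisms (Goldblatt–Thomason).
The 4-cycle (worlds w0,w1,w2,w3 with w0→w1→w2→w3→w0) is antisymmetric. Sending even-indexed worlds to • and odd-indexed worlds to ∘ is a surjective bounded morphism onto the two-world frame with •↔∘, which is not antisymmetric.
So no modal formula (or set of formulas) defines exactly the antisymmetric frames.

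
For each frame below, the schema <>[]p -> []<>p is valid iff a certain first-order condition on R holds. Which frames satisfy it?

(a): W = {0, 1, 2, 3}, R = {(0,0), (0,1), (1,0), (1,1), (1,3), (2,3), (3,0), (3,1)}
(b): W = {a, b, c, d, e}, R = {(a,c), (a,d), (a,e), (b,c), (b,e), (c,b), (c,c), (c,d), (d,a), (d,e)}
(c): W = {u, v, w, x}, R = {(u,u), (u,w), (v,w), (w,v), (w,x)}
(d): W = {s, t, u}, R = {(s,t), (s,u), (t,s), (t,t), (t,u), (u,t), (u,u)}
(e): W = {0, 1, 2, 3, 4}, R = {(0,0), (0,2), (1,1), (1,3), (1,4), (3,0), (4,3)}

(a), (d)

This is the axiom for convergence; its first-order frame correspondent is forall x forall y forall z (Rxy & Rxz -> exists w (Ryw & Rzw)).
(a): holds.
(b): fails — Rae and Rae but e and e have no common successor.
(c): fails — Ruw and Ruu but w and u have no common successor.
(d): holds.
(e): fails — R00 and R02 but 0 and 2 have no common successor.
Valid on: (a), (d).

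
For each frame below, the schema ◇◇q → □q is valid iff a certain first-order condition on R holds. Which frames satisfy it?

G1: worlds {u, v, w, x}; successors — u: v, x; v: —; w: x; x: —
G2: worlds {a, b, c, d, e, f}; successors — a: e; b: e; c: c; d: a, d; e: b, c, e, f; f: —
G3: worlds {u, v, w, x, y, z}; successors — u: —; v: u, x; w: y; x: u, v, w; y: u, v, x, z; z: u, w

G1

The schema corresponds to a generalized confluence (Geach) condition: ∀x ∀y ∀z ((xR²y ∧ xRz) → ∃w (y = w ∧ z = w)).
G1: ✓.
G2: fails — aR²b, aRe but b ≠ e.
G3: fails — vR²u, vRx but u ≠ x.
Valid on: G1.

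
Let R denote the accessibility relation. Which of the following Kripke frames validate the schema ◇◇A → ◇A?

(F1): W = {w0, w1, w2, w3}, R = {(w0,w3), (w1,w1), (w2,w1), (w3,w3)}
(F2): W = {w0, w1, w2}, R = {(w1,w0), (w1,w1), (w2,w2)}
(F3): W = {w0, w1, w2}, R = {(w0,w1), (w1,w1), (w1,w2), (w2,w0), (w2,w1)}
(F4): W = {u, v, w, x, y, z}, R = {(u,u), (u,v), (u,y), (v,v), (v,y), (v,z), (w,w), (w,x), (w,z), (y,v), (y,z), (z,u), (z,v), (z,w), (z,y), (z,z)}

(F1), (F2)

This is the axiom for transitivity; its first-order frame correspondent is ∀x ∀y ∀z (Rxy ∧ Ryz → Rxz).
(F1): ✓.
(F2): ✓.
(F3): fails — Rw1w2 and Rw2w0 but not Rw1w0.
(F4): fails — Ruv and Rvz but not Ruz.
Valid on: (F1), (F2).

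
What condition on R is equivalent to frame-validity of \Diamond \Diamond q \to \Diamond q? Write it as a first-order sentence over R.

\forall x \forall y (x R^2 y \to \exists w (y = w \wedge xRw))

This is a Sahlqvist (Geach-type) schema ◇^2□^0q → □^0◇^1q.
First-order correspondent: \forall x \forall y (x R^2 y \to \exists w (y = w \wedge xRw)).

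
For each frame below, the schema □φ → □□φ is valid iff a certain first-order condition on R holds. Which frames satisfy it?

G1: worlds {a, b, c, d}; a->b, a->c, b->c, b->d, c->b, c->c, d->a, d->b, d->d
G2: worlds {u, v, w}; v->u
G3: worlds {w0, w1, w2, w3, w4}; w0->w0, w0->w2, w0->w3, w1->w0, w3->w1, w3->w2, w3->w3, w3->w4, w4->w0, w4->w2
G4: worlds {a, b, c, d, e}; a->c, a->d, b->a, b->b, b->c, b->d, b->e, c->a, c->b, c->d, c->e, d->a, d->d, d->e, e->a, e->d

G2

The schema corresponds to transitivity: ∀x ∀y ∀z (Rxy ∧ Ryz → Rxz).
G1: fails — Rbc and Rcb but not Rbb.
G2: ✓.
G3: fails — Rw1w0 and Rw0w2 but not Rw1w2.
G4: fails — Rea and Rac but not Rec.
Valid on: G2.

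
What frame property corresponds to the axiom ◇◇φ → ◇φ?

transitivity

Replacing φ by ¬φ and contraposing gives the equivalent schema □φ → □□φ.
Suppose □φ→□□φ is valid. Take Rxy, Ryz and set V(φ)={w : Rxw}. Then □φ at x, so □□φ at x, so □φ at y, so φ at z, i.e. Rxz.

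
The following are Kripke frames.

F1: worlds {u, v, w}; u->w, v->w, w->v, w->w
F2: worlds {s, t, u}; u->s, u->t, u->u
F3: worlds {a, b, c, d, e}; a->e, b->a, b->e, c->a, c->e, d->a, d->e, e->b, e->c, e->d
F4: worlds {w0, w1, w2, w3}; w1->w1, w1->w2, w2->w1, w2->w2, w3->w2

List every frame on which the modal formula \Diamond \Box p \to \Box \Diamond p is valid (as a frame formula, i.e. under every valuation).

The schema corresponds to convergence: \forall x \forall y \forall z (Rxy \wedge Rxz \to \exists w (Ryw \wedge Rzw)).
F1: condition met.
F2: fails — Rus and Rus but s and s have no common successor.
F3: fails — Rba and Rbe but a and e have no common successor.
F4: condition met.

F1, F4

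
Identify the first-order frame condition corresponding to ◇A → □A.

Suppose ◇A→□A is valid. Take Rxy, Rxz and set V(A)={y}. Then ◇A at x, so □A at x, so A at z, i.e. z=y.
Conversely, any frame satisfying ∀x ∀y ∀z (Rxy ∧ Rxz → y = z) validates the schema.
So the correspondent is partial functionality.

Partial functionality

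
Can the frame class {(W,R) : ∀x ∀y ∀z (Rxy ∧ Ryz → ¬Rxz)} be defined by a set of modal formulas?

No

If a class were modally definable it would be closed under surjective bounded morphisms (Goldblatt–Thomason).
The 5-cycle (worlds s,t,u,v,w with s→t→u→v→w→s) is intransitive. Mapping every world to a single reflexive point • is a surjective bounded morphism; the reflexive point is not intransitive (R••∧R•• but R••).
So no modal formula (or set of formulas) defines exactly the intransitive frames.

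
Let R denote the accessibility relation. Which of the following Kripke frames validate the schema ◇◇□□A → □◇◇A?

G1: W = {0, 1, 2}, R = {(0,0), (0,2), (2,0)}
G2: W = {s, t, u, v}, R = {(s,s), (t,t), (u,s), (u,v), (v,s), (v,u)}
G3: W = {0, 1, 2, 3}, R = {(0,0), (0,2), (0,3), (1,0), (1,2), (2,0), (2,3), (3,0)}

G1, G2, G3

This is the axiom for a generalized confluence (Geach) condition; its first-order frame correspondent is ∀x ∀y ∀z ((xR²y ∧ xRz) → ∃w (yR²w ∧ zR²w)).
G1: satisfies the condition.
G2: satisfies the condition.
G3: satisfies the condition.
Valid on: G1, G2, G3.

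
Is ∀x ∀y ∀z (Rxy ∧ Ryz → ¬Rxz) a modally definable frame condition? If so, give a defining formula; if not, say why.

If a class were modally definable it would be closed under surjective bounded morphisms (Goldblatt–Thomason).
The 5-cycle (worlds a,b,c,d,e with a→b→c→d→e→a) is intransitive. Mapping every world to a single reflexive point • is a surjective bounded morphism; the reflexive point is not intransitive (R••∧R•• but R••).
So the class is not modally definable.

Not definable by any modal formula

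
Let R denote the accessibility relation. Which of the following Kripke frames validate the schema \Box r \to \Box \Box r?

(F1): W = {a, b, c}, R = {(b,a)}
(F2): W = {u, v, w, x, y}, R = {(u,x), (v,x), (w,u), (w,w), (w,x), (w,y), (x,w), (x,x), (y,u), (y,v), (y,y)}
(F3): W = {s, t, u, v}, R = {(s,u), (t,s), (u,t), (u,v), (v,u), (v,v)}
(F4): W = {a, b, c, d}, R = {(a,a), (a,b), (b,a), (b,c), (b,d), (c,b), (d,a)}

Frame correspondent (Sahlqvist): \forall x \forall y \forall z (Rxy \wedge Ryz \to Rxz) — i.e. transitivity.
(F1): satisfies the condition.
(F2): fails — Rxw and Rwu but not Rxu.
(F3): fails — Ruv and Rvu but not Ruu.
(F4): fails — Rbc and Rcb but not Rbb.
Valid on: (F1).

(F1)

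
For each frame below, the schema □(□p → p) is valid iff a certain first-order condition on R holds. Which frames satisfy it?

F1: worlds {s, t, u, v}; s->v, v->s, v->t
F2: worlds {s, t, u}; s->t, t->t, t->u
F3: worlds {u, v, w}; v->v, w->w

F3

This is the axiom for shift-reflexivity; its first-order frame correspondent is ∀x ∀y (Rxy → Ryy).
F1: fails — Rvt but not Rtt.
F2: fails — Rtu but not Ruu.
F3: condition met.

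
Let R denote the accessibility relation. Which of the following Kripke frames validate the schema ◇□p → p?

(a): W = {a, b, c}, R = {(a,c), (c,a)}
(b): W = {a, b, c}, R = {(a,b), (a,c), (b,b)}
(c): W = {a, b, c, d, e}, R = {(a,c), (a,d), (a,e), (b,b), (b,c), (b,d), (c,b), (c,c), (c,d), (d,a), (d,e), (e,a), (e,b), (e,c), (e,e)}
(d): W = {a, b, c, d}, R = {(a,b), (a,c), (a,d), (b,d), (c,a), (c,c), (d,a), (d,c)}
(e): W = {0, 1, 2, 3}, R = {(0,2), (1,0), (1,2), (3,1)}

The schema corresponds to a generalized confluence (Geach) condition: ∀x ∀y (xRy → ∃w (yRw ∧ x = w)).
(a): condition met.
(b): fails — aRb but no w with bRw and a=w.
(c): fails — aRc but no w with cRw and a=w.
(d): fails — aRb but no w with bRw and a=w.
(e): fails — 0R2 but no w with 2Rw and 0=w.

(a)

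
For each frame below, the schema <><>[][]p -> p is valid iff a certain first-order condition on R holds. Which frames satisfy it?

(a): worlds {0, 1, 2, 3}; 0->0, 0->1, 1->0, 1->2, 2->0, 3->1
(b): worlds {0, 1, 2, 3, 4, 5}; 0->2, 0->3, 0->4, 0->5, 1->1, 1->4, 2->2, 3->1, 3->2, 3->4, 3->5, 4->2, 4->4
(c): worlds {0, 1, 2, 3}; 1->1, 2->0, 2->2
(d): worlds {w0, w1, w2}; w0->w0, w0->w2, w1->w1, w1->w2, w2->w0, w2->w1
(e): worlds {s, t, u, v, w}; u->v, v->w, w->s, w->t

(d)

The schema corresponds to a generalized confluence (Geach) condition: forall x forall y (x R^2 y -> exists w (y R^2 w & x = w)).
(a): fails — 2R²1 but no w with 1R²w and 2=w.
(b): fails — 0R²1 but no w with 1R²w and 0=w.
(c): fails — 2R²0 but no w with 0R²w and 2=w.
(d): ✓.
(e): fails — uR²w but no w* with wR²w* and u=w*.
Valid on: (d).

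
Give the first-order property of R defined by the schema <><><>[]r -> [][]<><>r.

forall x forall y forall z ((x R^3 y & x R^2 z) -> exists w (yRw & z R^2 w))

This is a Sahlqvist (Geach-type) schema ◇^3□^1r → □^2◇^2r.
First-order correspondent: forall x forall y forall z ((x R^3 y & x R^2 z) -> exists w (yRw & z R^2 w)).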